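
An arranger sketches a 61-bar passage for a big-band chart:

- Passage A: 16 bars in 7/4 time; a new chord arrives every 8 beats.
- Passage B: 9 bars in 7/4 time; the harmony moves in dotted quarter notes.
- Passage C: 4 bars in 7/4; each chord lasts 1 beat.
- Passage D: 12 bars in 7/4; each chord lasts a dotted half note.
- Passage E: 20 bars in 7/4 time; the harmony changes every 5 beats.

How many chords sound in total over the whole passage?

140 chords

A has 112 beats and chords last 8 each, so 14 chords.
B has 63 beats and chords last 1.5 each, so 42 chords.
C has 28 beats and chords last 1 each, so 28 chords.
D has 84 beats and chords last 3 each, so 28 chords.
E has 140 beats and chords last 5 each, so 28 chords.
Total: 14 + 42 + 28 + 28 + 28 = 140.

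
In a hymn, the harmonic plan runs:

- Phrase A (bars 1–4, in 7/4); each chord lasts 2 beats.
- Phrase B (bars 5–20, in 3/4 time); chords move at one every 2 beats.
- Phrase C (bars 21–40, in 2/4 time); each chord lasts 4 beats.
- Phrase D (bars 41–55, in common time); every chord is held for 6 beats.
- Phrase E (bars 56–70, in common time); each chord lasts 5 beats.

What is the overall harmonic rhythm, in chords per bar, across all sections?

1 chords per bar

A: 4 × 7 = 28 beats ÷ 2 = 14 chords.
B: 16 × 3 = 48 beats ÷ 2 = 24 chords.
C: 20 × 2 = 40 beats ÷ 4 = 10 chords.
D: 15 × 4 = 60 beats ÷ 6 = 10 chords.
E: 15 × 4 = 60 beats ÷ 5 = 12 chords.
Overall: 70 chords over 70 bars → 70/70 = 1 chords per bar.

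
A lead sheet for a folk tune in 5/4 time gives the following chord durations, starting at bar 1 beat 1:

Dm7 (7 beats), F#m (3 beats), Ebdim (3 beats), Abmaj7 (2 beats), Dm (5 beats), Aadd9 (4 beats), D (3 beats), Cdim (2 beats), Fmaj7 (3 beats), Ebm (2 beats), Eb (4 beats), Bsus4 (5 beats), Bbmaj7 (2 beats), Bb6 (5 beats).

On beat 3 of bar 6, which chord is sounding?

Beat 3 of bar 6 is beat (6−1)×5 + 3 = 28 overall.
Running totals: Dm7 ends at 7, F#m ends at 10, Ebdim ends at 13, Abmaj7 ends at 15, Dm ends at 20, Aadd9 ends at 24, D ends at 27, Cdim ends at 29.
Beat 28 falls within Cdim.

Cdim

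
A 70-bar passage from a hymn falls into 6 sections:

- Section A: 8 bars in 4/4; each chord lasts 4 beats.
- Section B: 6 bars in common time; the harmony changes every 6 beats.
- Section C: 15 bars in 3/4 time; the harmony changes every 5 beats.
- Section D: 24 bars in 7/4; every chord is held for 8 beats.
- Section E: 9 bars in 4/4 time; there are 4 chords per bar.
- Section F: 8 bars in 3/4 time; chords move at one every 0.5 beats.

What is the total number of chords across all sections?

126 chords

A has 32 beats and chords last 4 each, so 8 chords.
B has 24 beats and chords last 6 each, so 4 chords.
C has 45 beats and chords last 5 each, so 9 chords.
D has 168 beats and chords last 8 each, so 21 chords.
E has 36 beats and chords last 1 each, so 36 chords.
F has 24 beats and chords last 0.5 each, so 48 chords.
Total: 8 + 4 + 9 + 21 + 36 + 48 = 126.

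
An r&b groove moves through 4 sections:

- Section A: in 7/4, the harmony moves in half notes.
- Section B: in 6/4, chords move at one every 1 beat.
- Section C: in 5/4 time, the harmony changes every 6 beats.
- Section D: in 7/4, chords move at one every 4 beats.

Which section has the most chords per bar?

Section B

A: each chord is 2 beats in 7/4, so 3.5 per bar.
B: each chord is 1 beat in 6/4, so 6 per bar.
C: each chord is 6 beats in 5/4, so 5/6 per bar.
D: each chord is 4 beats in 7/4, so 1.75 per bar.
Fastest is B at 6 chords/bar.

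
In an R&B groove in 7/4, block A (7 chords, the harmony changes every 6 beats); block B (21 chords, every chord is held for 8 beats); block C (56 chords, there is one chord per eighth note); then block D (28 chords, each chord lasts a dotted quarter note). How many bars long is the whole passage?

A: 7 × 6 = 42 beats = 6 bars.
B: 21 × 8 = 168 beats = 24 bars.
C: 56 × 0.5 = 28 beats = 4 bars.
D: 28 × 1.5 = 42 beats = 6 bars.
Total: 6 + 24 + 4 + 6 = 40 bars.

40 bars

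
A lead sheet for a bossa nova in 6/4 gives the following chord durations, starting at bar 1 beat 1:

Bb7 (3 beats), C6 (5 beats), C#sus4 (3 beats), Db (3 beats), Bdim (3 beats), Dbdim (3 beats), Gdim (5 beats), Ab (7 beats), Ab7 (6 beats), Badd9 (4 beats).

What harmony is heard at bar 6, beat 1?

Ab

Beat 1 of bar 6 is beat (6−1)×6 + 1 = 31 overall.
Running totals: Bb7 ends at 3, C6 ends at 8, C#sus4 ends at 11, Db ends at 14, Bdim ends at 17, Dbdim ends at 20, Gdim ends at 25, Ab ends at 32.
Beat 31 falls within Ab.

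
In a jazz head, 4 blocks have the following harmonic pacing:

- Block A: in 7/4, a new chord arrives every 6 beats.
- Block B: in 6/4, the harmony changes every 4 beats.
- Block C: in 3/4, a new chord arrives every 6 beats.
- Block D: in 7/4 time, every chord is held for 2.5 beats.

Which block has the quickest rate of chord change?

Block D

A: each chord is 6 beats in 7/4, so 7/6 per bar.
B: each chord is 4 beats in 6/4, so 1.5 per bar.
C: each chord is 6 beats in 3/4, so 0.5 per bar.
D: each chord is 2.5 beats in 7/4, so 2.8 per bar.
Fastest is D at 2.8 chords/bar.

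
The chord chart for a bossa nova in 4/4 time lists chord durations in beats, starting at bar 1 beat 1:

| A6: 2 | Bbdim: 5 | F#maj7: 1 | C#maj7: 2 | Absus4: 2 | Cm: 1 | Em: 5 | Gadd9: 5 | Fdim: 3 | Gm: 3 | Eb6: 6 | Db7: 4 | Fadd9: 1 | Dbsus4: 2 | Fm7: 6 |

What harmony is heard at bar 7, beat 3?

Gm

Beat 3 of bar 7 is beat (7−1)×4 + 3 = 27 overall.
Running totals: A6 ends at 2, Bbdim ends at 7, F#maj7 ends at 8, C#maj7 ends at 10, Absus4 ends at 12, Cm ends at 13, Em ends at 18, Gadd9 ends at 23, Fdim ends at 26, Gm ends at 29.
Beat 27 falls within Gm.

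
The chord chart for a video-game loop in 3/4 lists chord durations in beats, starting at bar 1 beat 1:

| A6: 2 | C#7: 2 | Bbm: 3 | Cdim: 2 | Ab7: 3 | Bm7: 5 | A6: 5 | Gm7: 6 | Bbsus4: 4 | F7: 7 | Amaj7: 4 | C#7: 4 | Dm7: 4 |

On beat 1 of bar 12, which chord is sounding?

F7

Beat 1 of bar 12 is beat (12−1)×3 + 1 = 34 overall.
Running totals: A6 ends at 2, C#7 ends at 4, Bbm ends at 7, Cdim ends at 9, Ab7 ends at 12, Bm7 ends at 17, A6 ends at 22, Gm7 ends at 28, Bbsus4 ends at 32, F7 ends at 39.
Beat 34 falls within F7.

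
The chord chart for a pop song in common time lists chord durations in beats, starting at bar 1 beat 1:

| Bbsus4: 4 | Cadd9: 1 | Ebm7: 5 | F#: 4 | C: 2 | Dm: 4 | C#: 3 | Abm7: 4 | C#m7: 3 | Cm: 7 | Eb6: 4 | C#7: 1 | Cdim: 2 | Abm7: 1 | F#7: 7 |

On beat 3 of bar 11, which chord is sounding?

Beat 3 of bar 11 is beat (11−1)×4 + 3 = 43 overall.
Running totals: Bbsus4 ends at 4, Cadd9 ends at 5, Ebm7 ends at 10, F# ends at 14, C ends at 16, Dm ends at 20, C# ends at 23, Abm7 ends at 27, C#m7 ends at 30, Cm ends at 37, Eb6 ends at 41, C#7 ends at 42, Cdim ends at 44.
Beat 43 falls within Cdim.

Cdim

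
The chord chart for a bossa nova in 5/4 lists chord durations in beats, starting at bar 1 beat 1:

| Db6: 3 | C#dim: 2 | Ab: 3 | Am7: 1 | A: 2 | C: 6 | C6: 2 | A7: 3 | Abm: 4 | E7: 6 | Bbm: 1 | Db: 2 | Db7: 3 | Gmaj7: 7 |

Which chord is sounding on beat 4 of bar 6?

E7

Beat 4 of bar 6 is beat (6−1)×5 + 4 = 29 overall.
Running totals: Db6 ends at 3, C#dim ends at 5, Ab ends at 8, Am7 ends at 9, A ends at 11, C ends at 17, C6 ends at 19, A7 ends at 22, Abm ends at 26, E7 ends at 32.
Beat 29 falls within E7.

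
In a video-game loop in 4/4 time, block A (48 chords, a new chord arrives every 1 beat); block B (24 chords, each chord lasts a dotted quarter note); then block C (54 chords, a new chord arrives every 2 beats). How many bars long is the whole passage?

48 bars

A: 48 × 1 = 48 beats = 12 bars.
B: 24 × 1.5 = 36 beats = 9 bars.
C: 54 × 2 = 108 beats = 27 bars.
Total: 12 + 9 + 27 = 48 bars.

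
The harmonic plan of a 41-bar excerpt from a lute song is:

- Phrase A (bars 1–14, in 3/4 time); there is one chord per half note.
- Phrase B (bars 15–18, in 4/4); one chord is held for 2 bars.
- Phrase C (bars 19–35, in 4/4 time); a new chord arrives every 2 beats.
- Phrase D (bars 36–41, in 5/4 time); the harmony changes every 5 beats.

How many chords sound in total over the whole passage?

A: 14·3 = 42 beats, 42/2 = 21 chords.
B: 4·4 = 16 beats, 16/8 = 2 chords.
C: 17·4 = 68 beats, 68/2 = 34 chords.
D: 6·5 = 30 beats, 30/5 = 6 chords.
Total: 21 + 2 + 34 + 6 = 63.

63 chords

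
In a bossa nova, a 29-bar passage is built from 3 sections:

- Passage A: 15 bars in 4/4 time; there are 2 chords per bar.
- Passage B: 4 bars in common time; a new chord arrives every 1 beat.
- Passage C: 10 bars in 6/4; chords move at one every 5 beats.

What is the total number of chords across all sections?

58 chords

A: 15 bars × 4 beats = 60 beats; 2 beats/chord → 30 chords.
B: 4 bars × 4 beats = 16 beats; 1 beat/chord → 16 chords.
C: 10 bars × 6 beats = 60 beats; 5 beats/chord → 12 chords.
Total: 30 + 16 + 12 = 58.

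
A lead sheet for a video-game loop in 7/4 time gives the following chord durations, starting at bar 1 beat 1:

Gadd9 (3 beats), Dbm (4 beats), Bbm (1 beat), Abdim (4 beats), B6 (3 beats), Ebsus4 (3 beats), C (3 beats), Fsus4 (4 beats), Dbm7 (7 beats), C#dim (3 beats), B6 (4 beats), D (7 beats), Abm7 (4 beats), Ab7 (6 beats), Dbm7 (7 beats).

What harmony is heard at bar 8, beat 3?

Beat 3 of bar 8 is beat (8−1)×7 + 3 = 52 overall.
Running totals: Gadd9 ends at 3, Dbm ends at 7, Bbm ends at 8, Abdim ends at 12, B6 ends at 15, Ebsus4 ends at 18, C ends at 21, Fsus4 ends at 25, Dbm7 ends at 32, C#dim ends at 35, B6 ends at 39, D ends at 46, Abm7 ends at 50, Ab7 ends at 56.
Beat 52 falls within Ab7.

Ab7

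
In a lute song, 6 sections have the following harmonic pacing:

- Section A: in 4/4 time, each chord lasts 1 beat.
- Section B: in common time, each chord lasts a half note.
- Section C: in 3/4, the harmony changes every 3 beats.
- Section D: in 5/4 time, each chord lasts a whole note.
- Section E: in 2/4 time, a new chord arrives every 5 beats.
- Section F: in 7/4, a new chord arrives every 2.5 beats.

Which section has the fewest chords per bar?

A: 4/1 = 4 chords/bar.
B: 4/2 = 2 chords/bar.
C: 3/3 = 1 chord/bar.
D: 5/4 = 1.25 chords/bar.
E: 2/5 = 0.4 chords/bar.
F: 7/2.5 = 2.8 chords/bar.
Slowest is E at 0.4 chords/bar.

Section E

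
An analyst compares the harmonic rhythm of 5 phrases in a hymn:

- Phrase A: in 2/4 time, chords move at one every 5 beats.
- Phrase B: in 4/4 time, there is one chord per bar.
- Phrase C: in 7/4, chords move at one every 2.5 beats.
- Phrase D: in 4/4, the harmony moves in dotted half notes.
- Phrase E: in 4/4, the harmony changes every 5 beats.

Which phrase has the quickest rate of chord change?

Phrase C

A: each chord is 5 beats in 2/4, so 0.4 per bar.
B: each chord is 4 beats in 4/4, so 1 per bar.
C: each chord is 2.5 beats in 7/4, so 2.8 per bar.
D: each chord is 3 beats in 4/4, so 4/3 per bar.
E: each chord is 5 beats in 4/4, so 0.8 per bar.
Fastest is C at 2.8 chords/bar.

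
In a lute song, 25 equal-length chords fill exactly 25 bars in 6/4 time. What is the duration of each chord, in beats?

6 beats

25 bars × 6 beats/bar = 150 beats total.
150 beats ÷ 25 chords = 6 beats per chord.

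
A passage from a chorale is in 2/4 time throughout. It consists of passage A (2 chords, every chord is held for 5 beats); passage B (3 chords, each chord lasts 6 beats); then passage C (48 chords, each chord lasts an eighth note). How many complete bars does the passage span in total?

26 bars

A: 2 × 5 = 10 beats = 5 bars.
B: 3 × 6 = 18 beats = 9 bars.
C: 48 × 0.5 = 24 beats = 12 bars.
Total: 5 + 9 + 12 = 26 bars.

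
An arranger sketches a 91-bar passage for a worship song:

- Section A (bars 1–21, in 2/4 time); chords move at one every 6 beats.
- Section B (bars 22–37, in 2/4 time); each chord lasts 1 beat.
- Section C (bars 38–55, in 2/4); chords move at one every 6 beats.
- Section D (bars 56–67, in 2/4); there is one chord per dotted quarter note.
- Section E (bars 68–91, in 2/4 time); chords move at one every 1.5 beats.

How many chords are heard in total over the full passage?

93 chords

A: 21 bars × 2 beats = 42 beats; 6 beats/chord → 7 chords.
B: 16 bars × 2 beats = 32 beats; 1 beat/chord → 32 chords.
C: 18 bars × 2 beats = 36 beats; 6 beats/chord → 6 chords.
D: 12 bars × 2 beats = 24 beats; 1.5 beats/chord → 16 chords.
E: 24 bars × 2 beats = 48 beats; 1.5 beats/chord → 32 chords.
Total: 7 + 32 + 6 + 16 + 32 = 93.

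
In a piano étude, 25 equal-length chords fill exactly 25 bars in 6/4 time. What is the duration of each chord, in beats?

6 beats

25 bars × 6 beats/bar = 150 beats total.
150 beats ÷ 25 chords = 6 beats per chord.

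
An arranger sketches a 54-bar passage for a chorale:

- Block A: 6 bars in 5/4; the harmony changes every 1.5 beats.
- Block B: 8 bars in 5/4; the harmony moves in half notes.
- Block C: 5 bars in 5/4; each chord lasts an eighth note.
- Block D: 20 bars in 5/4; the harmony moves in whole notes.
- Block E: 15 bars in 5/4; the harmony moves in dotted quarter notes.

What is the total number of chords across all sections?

165 chords

A has 30 beats and chords last 1.5 each, so 20 chords.
B has 40 beats and chords last 2 each, so 20 chords.
C has 25 beats and chords last 0.5 each, so 50 chords.
D has 100 beats and chords last 4 each, so 25 chords.
E has 75 beats and chords last 1.5 each, so 50 chords.
Total: 20 + 20 + 50 + 25 + 50 = 165.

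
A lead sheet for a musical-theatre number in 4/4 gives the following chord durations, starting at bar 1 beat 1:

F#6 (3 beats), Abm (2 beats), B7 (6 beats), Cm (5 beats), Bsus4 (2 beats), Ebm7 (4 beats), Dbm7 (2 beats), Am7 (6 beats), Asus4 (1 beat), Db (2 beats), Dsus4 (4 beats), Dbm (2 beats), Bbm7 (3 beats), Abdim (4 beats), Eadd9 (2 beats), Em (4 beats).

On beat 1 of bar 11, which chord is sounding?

Beat 1 of bar 11 is beat (11−1)×4 + 1 = 41 overall.
Running totals: F#6 ends at 3, Abm ends at 5, B7 ends at 11, Cm ends at 16, Bsus4 ends at 18, Ebm7 ends at 22, Dbm7 ends at 24, Am7 ends at 30, Asus4 ends at 31, Db ends at 33, Dsus4 ends at 37, Dbm ends at 39, Bbm7 ends at 42.
Beat 41 falls within Bbm7.

Bbm7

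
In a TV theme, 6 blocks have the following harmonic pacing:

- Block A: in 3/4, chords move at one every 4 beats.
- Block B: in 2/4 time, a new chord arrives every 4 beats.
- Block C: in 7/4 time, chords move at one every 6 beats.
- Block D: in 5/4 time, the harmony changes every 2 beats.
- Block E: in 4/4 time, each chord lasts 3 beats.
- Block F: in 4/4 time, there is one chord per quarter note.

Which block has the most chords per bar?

Block F

A: 3 beats/bar ÷ 4 beats/chord = 0.75 chords/bar.
B: 2 beats/bar ÷ 4 beats/chord = 0.5 chords/bar.
C: 7 beats/bar ÷ 6 beats/chord = 7/6 chords/bar.
D: 5 beats/bar ÷ 2 beats/chord = 2.5 chords/bar.
E: 4 beats/bar ÷ 3 beats/chord = 4/3 chords/bar.
F: 4 beats/bar ÷ 1 beat/chord = 4 chords/bar.
Fastest is F at 4 chords/bar.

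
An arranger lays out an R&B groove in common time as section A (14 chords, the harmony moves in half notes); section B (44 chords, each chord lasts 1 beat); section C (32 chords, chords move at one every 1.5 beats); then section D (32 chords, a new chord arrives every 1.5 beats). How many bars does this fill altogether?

A: 14 × 2 = 28 beats = 7 bars.
B: 44 × 1 = 44 beats = 11 bars.
C: 32 × 1.5 = 48 beats = 12 bars.
D: 32 × 1.5 = 48 beats = 12 bars.
Total: 7 + 11 + 12 + 12 = 42 bars.

42 bars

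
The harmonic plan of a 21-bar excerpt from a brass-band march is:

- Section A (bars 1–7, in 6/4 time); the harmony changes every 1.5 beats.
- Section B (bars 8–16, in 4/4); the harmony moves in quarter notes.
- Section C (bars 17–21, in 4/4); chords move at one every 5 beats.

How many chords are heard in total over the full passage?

A: 7 bars × 6 beats = 42 beats; 1.5 beats/chord → 28 chords.
B: 9 bars × 4 beats = 36 beats; 1 beat/chord → 36 chords.
C: 5 bars × 4 beats = 20 beats; 5 beats/chord → 4 chords.
Total: 28 + 36 + 4 = 68.

68 chords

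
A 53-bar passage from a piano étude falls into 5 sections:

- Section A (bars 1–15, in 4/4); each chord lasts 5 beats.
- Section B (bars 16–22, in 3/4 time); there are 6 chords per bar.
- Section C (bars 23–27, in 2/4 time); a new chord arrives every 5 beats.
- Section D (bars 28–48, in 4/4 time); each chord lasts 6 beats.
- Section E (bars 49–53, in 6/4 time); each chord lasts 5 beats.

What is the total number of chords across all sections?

A: 15 bars × 4 beats = 60 beats; 5 beats/chord → 12 chords.
B: 7 bars × 3 beats = 21 beats; 0.5 beats/chord → 42 chords.
C: 5 bars × 2 beats = 10 beats; 5 beats/chord → 2 chords.
D: 21 bars × 4 beats = 84 beats; 6 beats/chord → 14 chords.
E: 5 bars × 6 beats = 30 beats; 5 beats/chord → 6 chords.
Total: 12 + 42 + 2 + 14 + 6 = 76.

76 chords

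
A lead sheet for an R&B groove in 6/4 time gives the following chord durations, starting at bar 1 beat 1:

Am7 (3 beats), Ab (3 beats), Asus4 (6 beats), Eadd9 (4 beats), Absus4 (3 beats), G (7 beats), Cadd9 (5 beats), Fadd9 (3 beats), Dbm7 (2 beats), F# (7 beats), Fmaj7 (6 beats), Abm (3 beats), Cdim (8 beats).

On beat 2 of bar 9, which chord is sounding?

Beat 2 of bar 9 is beat (9−1)×6 + 2 = 50 overall.
Running totals: Am7 ends at 3, Ab ends at 6, Asus4 ends at 12, Eadd9 ends at 16, Absus4 ends at 19, G ends at 26, Cadd9 ends at 31, Fadd9 ends at 34, Dbm7 ends at 36, F# ends at 43, Fmaj7 ends at 49, Abm ends at 52.
Beat 50 falls within Abm.

Abm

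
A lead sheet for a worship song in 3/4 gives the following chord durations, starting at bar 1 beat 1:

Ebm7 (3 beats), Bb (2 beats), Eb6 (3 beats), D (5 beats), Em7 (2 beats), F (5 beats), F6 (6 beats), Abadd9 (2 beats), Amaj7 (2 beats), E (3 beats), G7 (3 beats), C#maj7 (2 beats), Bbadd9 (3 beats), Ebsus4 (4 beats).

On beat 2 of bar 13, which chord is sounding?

C#maj7

Beat 2 of bar 13 is beat (13−1)×3 + 2 = 38 overall.
Running totals: Ebm7 ends at 3, Bb ends at 5, Eb6 ends at 8, D ends at 13, Em7 ends at 15, F ends at 20, F6 ends at 26, Abadd9 ends at 28, Amaj7 ends at 30, E ends at 33, G7 ends at 36, C#maj7 ends at 38.
Beat 38 falls within C#maj7.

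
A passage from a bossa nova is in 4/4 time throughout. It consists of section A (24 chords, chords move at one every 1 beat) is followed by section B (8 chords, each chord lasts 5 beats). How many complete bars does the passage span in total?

A: 24 × 1 = 24 beats = 6 bars.
B: 8 × 5 = 40 beats = 10 bars.
Total: 6 + 10 = 16 bars.

16 bars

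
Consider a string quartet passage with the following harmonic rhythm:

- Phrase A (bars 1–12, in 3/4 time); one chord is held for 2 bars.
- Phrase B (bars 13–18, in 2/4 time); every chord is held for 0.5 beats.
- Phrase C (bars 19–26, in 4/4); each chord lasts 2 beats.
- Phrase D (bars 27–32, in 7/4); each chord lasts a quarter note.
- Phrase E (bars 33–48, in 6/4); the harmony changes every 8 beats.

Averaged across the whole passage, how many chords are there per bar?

25/12 chords per bar

A: 12 bars of 3 beats is 36 beats; at 6 beats each that's 6 chords.
B: 6 bars of 2 beats is 12 beats; at 0.5 beats each that's 24 chords.
C: 8 bars of 4 beats is 32 beats; at 2 beats each that's 16 chords.
D: 6 bars of 7 beats is 42 beats; at 1 beat each that's 42 chords.
E: 16 bars of 6 beats is 96 beats; at 8 beats each that's 12 chords.
Overall: 100 chords over 48 bars → 100/48 = 25/12 chords per bar.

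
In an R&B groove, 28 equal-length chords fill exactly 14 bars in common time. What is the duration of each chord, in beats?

2 beats

14 bars × 4 beats/bar = 56 beats total.
56 beats ÷ 28 chords = 2 beats per chord.
(That is a half note.)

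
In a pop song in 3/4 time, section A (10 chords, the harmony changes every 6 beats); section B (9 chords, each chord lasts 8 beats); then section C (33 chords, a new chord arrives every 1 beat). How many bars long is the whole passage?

55 bars

A: 10 × 6 = 60 beats = 20 bars.
B: 9 × 8 = 72 beats = 24 bars.
C: 33 × 1 = 33 beats = 11 bars.
Total: 20 + 24 + 11 = 55 bars.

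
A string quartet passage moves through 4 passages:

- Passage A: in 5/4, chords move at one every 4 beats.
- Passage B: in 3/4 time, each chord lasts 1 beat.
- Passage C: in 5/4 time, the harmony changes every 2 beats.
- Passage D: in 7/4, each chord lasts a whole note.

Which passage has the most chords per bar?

A: each chord is 4 beats in 5/4, so 1.25 per bar.
B: each chord is 1 beat in 3/4, so 3 per bar.
C: each chord is 2 beats in 5/4, so 2.5 per bar.
D: each chord is 4 beats in 7/4, so 1.75 per bar.
Fastest is B at 3 chords/bar.

Passage B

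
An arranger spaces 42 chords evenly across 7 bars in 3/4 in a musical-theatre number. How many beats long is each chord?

7 bars × 3 beats/bar = 21 beats total.
21 beats ÷ 42 chords = 0.5 beats per chord.
(That is an eighth note.)

0.5 beats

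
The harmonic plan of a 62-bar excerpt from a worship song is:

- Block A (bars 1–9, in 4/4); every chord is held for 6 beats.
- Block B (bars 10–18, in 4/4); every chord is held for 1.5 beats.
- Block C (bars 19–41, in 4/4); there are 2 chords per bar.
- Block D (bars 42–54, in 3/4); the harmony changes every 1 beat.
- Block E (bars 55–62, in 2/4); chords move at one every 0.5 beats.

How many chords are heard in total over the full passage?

A: 9 bars × 4 beats = 36 beats; 6 beats/chord → 6 chords.
B: 9 bars × 4 beats = 36 beats; 1.5 beats/chord → 24 chords.
C: 23 bars × 4 beats = 92 beats; 2 beats/chord → 46 chords.
D: 13 bars × 3 beats = 39 beats; 1 beat/chord → 39 chords.
E: 8 bars × 2 beats = 16 beats; 0.5 beats/chord → 32 chords.
Total: 6 + 24 + 46 + 39 + 32 = 147.

147 chords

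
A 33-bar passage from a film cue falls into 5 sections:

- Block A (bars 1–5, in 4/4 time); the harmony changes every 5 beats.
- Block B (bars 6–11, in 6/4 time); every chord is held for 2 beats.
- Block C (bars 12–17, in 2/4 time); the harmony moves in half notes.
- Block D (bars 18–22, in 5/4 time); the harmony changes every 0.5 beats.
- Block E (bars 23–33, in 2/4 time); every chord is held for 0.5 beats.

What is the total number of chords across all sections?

122 chords

A: 5·4 = 20 beats, 20/5 = 4 chords.
B: 6·6 = 36 beats, 36/2 = 18 chords.
C: 6·2 = 12 beats, 12/2 = 6 chords.
D: 5·5 = 25 beats, 25/0.5 = 50 chords.
E: 11·2 = 22 beats, 22/0.5 = 44 chords.
Total: 4 + 18 + 6 + 50 + 44 = 122.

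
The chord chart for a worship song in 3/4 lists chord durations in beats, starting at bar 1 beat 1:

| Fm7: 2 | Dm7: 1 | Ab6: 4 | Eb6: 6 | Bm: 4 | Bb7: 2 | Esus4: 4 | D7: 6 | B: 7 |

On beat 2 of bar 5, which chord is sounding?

Beat 2 of bar 5 is beat (5−1)×3 + 2 = 14 overall.
Running totals: Fm7 ends at 2, Dm7 ends at 3, Ab6 ends at 7, Eb6 ends at 13, Bm ends at 17.
Beat 14 falls within Bm.

Bm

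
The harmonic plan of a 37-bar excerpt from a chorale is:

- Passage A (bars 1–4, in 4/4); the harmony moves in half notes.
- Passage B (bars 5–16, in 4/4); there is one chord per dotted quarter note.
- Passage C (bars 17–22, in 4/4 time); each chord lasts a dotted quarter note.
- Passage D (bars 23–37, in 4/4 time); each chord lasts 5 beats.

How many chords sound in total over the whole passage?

68 chords

A: 4·4 = 16 beats, 16/2 = 8 chords.
B: 12·4 = 48 beats, 48/1.5 = 32 chords.
C: 6·4 = 24 beats, 24/1.5 = 16 chords.
D: 15·4 = 60 beats, 60/5 = 12 chords.
Total: 8 + 32 + 16 + 12 = 68.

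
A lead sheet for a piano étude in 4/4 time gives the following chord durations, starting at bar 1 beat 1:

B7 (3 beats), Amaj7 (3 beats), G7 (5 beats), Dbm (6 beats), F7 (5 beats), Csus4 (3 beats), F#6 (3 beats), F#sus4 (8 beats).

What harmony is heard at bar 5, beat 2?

F7

Beat 2 of bar 5 is beat (5−1)×4 + 2 = 18 overall.
Running totals: B7 ends at 3, Amaj7 ends at 6, G7 ends at 11, Dbm ends at 17, F7 ends at 22.
Beat 18 falls within F7.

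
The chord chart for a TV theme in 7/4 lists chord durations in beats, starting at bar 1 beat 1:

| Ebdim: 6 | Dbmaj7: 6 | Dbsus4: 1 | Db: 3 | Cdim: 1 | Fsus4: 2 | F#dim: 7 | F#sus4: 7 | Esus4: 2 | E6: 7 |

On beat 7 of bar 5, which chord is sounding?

Esus4

Beat 7 of bar 5 is beat (5−1)×7 + 7 = 35 overall.
Running totals: Ebdim ends at 6, Dbmaj7 ends at 12, Dbsus4 ends at 13, Db ends at 16, Cdim ends at 17, Fsus4 ends at 19, F#dim ends at 26, F#sus4 ends at 33, Esus4 ends at 35.
Beat 35 falls within Esus4.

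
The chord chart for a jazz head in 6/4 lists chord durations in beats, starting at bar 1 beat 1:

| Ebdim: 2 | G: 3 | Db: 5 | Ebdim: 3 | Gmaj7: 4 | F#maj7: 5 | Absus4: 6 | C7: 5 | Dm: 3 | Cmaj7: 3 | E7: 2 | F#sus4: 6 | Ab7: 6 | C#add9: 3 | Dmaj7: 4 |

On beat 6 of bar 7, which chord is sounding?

F#sus4

Beat 6 of bar 7 is beat (7−1)×6 + 6 = 42 overall.
Running totals: Ebdim ends at 2, G ends at 5, Db ends at 10, Ebdim ends at 13, Gmaj7 ends at 17, F#maj7 ends at 22, Absus4 ends at 28, C7 ends at 33, Dm ends at 36, Cmaj7 ends at 39, E7 ends at 41, F#sus4 ends at 47.
Beat 42 falls within F#sus4.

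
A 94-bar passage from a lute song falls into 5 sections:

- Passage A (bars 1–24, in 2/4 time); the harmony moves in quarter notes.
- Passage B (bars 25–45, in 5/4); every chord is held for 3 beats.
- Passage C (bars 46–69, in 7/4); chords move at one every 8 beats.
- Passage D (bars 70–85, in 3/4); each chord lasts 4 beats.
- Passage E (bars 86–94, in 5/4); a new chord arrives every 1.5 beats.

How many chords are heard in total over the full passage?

A has 48 beats and chords last 1 each, so 48 chords.
B has 105 beats and chords last 3 each, so 35 chords.
C has 168 beats and chords last 8 each, so 21 chords.
D has 48 beats and chords last 4 each, so 12 chords.
E has 45 beats and chords last 1.5 each, so 30 chords.
Total: 48 + 35 + 21 + 12 + 30 = 146.

146 chords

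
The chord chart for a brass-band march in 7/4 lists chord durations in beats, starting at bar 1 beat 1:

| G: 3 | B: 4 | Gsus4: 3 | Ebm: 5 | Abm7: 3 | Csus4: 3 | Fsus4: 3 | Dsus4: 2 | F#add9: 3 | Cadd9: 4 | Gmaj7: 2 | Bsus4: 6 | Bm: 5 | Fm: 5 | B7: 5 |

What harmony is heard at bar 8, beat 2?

Fm

Beat 2 of bar 8 is beat (8−1)×7 + 2 = 51 overall.
Running totals: G ends at 3, B ends at 7, Gsus4 ends at 10, Ebm ends at 15, Abm7 ends at 18, Csus4 ends at 21, Fsus4 ends at 24, Dsus4 ends at 26, F#add9 ends at 29, Cadd9 ends at 33, Gmaj7 ends at 35, Bsus4 ends at 41, Bm ends at 46, Fm ends at 51.
Beat 51 falls within Fm.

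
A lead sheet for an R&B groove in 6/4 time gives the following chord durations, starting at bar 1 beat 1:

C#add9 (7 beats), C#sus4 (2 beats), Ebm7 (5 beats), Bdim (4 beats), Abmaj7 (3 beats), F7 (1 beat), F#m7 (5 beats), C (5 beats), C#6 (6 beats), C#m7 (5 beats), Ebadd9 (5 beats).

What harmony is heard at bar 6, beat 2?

C

Beat 2 of bar 6 is beat (6−1)×6 + 2 = 32 overall.
Running totals: C#add9 ends at 7, C#sus4 ends at 9, Ebm7 ends at 14, Bdim ends at 18, Abmaj7 ends at 21, F7 ends at 22, F#m7 ends at 27, C ends at 32.
Beat 32 falls within C.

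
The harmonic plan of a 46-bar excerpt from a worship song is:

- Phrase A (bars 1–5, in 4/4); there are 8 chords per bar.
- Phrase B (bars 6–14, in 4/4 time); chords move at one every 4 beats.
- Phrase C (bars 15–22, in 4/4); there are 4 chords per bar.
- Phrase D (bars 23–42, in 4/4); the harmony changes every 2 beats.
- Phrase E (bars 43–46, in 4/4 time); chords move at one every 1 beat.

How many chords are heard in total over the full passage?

A has 20 beats and chords last 0.5 each, so 40 chords.
B has 36 beats and chords last 4 each, so 9 chords.
C has 32 beats and chords last 1 each, so 32 chords.
D has 80 beats and chords last 2 each, so 40 chords.
E has 16 beats and chords last 1 each, so 16 chords.
Total: 40 + 9 + 32 + 40 + 16 = 137.

137 chords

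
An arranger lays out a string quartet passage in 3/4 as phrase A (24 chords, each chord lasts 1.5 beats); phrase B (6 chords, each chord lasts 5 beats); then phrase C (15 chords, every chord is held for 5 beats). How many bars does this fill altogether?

A: 24 × 1.5 = 36 beats = 12 bars.
B: 6 × 5 = 30 beats = 10 bars.
C: 15 × 5 = 75 beats = 25 bars.
Total: 12 + 10 + 25 = 47 bars.

47 bars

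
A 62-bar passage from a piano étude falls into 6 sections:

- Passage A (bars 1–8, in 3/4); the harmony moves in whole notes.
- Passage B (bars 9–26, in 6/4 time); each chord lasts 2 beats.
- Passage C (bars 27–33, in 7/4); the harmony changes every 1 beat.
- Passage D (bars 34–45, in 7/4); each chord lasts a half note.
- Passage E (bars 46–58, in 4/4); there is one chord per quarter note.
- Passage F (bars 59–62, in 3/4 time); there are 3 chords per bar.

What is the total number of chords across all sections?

215 chords

A: 8·3 = 24 beats, 24/4 = 6 chords.
B: 18·6 = 108 beats, 108/2 = 54 chords.
C: 7·7 = 49 beats, 49/1 = 49 chords.
D: 12·7 = 84 beats, 84/2 = 42 chords.
E: 13·4 = 52 beats, 52/1 = 52 chords.
F: 4·3 = 12 beats, 12/1 = 12 chords.
Total: 6 + 54 + 49 + 42 + 52 + 12 = 215.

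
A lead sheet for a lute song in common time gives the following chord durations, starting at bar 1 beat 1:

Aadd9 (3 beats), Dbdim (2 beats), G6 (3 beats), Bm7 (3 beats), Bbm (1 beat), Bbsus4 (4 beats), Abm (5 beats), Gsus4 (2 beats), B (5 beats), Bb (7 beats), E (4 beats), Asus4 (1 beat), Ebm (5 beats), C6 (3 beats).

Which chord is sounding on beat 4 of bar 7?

B

Beat 4 of bar 7 is beat (7−1)×4 + 4 = 28 overall.
Running totals: Aadd9 ends at 3, Dbdim ends at 5, G6 ends at 8, Bm7 ends at 11, Bbm ends at 12, Bbsus4 ends at 16, Abm ends at 21, Gsus4 ends at 23, B ends at 28.
Beat 28 falls within B.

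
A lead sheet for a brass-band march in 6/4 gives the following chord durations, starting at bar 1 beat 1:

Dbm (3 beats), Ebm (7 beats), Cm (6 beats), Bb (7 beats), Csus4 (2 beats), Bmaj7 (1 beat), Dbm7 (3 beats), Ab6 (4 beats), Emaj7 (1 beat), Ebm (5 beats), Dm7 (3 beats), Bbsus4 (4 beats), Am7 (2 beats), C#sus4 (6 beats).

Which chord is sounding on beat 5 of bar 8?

Am7

Beat 5 of bar 8 is beat (8−1)×6 + 5 = 47 overall.
Running totals: Dbm ends at 3, Ebm ends at 10, Cm ends at 16, Bb ends at 23, Csus4 ends at 25, Bmaj7 ends at 26, Dbm7 ends at 29, Ab6 ends at 33, Emaj7 ends at 34, Ebm ends at 39, Dm7 ends at 42, Bbsus4 ends at 46, Am7 ends at 48.
Beat 47 falls within Am7.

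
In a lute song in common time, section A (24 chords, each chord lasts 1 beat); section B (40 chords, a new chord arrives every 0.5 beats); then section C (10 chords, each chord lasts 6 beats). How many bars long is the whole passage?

26 bars

A: 24 × 1 = 24 beats = 6 bars.
B: 40 × 0.5 = 20 beats = 5 bars.
C: 10 × 6 = 60 beats = 15 bars.
Total: 6 + 5 + 15 = 26 bars.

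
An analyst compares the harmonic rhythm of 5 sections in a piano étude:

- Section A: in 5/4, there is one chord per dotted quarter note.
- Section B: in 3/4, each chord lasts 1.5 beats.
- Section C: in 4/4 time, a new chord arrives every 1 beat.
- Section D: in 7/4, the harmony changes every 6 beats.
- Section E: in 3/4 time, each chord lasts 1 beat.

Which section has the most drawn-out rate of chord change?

A: 5 beats/bar ÷ 1.5 beats/chord = 10/3 chords/bar.
B: 3 beats/bar ÷ 1.5 beats/chord = 2 chords/bar.
C: 4 beats/bar ÷ 1 beat/chord = 4 chords/bar.
D: 7 beats/bar ÷ 6 beats/chord = 7/6 chords/bar.
E: 3 beats/bar ÷ 1 beat/chord = 3 chords/bar.
Slowest is D at 7/6 chords/bar.

Section D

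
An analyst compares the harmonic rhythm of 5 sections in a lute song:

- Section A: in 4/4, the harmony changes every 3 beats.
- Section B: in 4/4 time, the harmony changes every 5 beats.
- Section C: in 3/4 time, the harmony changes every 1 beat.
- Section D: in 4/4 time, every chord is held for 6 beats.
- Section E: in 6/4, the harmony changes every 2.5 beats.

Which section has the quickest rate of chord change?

A: each chord is 3 beats in 4/4, so 4/3 per bar.
B: each chord is 5 beats in 4/4, so 0.8 per bar.
C: each chord is 1 beat in 3/4, so 3 per bar.
D: each chord is 6 beats in 4/4, so 2/3 per bar.
E: each chord is 2.5 beats in 6/4, so 2.4 per bar.
Fastest is C at 3 chords/bar.

Section C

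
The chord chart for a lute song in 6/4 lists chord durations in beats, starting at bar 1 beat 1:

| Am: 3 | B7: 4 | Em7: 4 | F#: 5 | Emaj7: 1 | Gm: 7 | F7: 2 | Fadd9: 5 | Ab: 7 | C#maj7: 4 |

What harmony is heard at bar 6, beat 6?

Beat 6 of bar 6 is beat (6−1)×6 + 6 = 36 overall.
Running totals: Am ends at 3, B7 ends at 7, Em7 ends at 11, F# ends at 16, Emaj7 ends at 17, Gm ends at 24, F7 ends at 26, Fadd9 ends at 31, Ab ends at 38.
Beat 36 falls within Ab.

Ab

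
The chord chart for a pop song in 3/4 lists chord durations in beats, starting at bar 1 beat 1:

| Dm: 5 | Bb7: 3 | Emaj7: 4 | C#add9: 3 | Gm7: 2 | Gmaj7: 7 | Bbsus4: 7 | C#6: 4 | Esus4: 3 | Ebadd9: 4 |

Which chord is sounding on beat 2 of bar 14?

Ebadd9

Beat 2 of bar 14 is beat (14−1)×3 + 2 = 41 overall.
Running totals: Dm ends at 5, Bb7 ends at 8, Emaj7 ends at 12, C#add9 ends at 15, Gm7 ends at 17, Gmaj7 ends at 24, Bbsus4 ends at 31, C#6 ends at 35, Esus4 ends at 38, Ebadd9 ends at 42.
Beat 41 falls within Ebadd9.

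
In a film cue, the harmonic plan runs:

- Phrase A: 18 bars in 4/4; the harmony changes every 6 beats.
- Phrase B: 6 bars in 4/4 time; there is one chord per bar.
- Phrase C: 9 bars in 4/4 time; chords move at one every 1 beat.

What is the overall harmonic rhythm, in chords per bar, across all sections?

18/11 chords per bar

A: 18 × 4 = 72 beats ÷ 6 = 12 chords.
B: 6 × 4 = 24 beats ÷ 4 = 6 chords.
C: 9 × 4 = 36 beats ÷ 1 = 36 chords.
Overall: 54 chords over 33 bars → 54/33 = 18/11 chords per bar.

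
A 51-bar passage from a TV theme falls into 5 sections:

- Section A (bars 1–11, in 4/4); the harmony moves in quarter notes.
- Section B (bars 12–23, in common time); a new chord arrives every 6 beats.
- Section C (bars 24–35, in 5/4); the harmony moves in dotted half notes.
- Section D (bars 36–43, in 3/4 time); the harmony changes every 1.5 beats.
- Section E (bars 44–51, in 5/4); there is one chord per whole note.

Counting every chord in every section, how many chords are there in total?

98 chords

A: 11·4 = 44 beats, 44/1 = 44 chords.
B: 12·4 = 48 beats, 48/6 = 8 chords.
C: 12·5 = 60 beats, 60/3 = 20 chords.
D: 8·3 = 24 beats, 24/1.5 = 16 chords.
E: 8·5 = 40 beats, 40/4 = 10 chords.
Total: 44 + 8 + 20 + 16 + 10 = 98.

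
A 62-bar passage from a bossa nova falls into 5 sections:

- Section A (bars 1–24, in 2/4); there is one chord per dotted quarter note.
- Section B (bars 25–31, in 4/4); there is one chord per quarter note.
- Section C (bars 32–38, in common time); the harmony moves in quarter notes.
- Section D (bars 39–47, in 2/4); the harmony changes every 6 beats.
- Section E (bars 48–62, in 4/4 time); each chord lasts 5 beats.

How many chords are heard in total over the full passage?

103 chords

A: 24·2 = 48 beats, 48/1.5 = 32 chords.
B: 7·4 = 28 beats, 28/1 = 28 chords.
C: 7·4 = 28 beats, 28/1 = 28 chords.
D: 9·2 = 18 beats, 18/6 = 3 chords.
E: 15·4 = 60 beats, 60/5 = 12 chords.
Total: 32 + 28 + 28 + 3 + 12 = 103.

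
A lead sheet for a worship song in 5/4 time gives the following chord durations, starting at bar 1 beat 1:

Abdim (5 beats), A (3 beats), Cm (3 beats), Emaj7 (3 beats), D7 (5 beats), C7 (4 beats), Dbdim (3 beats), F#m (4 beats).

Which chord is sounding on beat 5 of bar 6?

Beat 5 of bar 6 is beat (6−1)×5 + 5 = 30 overall.
Running totals: Abdim ends at 5, A ends at 8, Cm ends at 11, Emaj7 ends at 14, D7 ends at 19, C7 ends at 23, Dbdim ends at 26, F#m ends at 30.
Beat 30 falls within F#m.

F#m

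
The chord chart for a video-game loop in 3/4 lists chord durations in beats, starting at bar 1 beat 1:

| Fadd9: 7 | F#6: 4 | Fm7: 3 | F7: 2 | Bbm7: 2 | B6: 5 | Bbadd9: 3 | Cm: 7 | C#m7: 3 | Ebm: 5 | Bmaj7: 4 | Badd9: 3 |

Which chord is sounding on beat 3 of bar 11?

Cm

Beat 3 of bar 11 is beat (11−1)×3 + 3 = 33 overall.
Running totals: Fadd9 ends at 7, F#6 ends at 11, Fm7 ends at 14, F7 ends at 16, Bbm7 ends at 18, B6 ends at 23, Bbadd9 ends at 26, Cm ends at 33.
Beat 33 falls within Cm.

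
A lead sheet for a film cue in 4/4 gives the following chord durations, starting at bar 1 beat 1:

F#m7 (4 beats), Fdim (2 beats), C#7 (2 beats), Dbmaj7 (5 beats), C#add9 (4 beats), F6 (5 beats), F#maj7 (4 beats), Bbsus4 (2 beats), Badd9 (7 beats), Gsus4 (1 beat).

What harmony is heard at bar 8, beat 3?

Badd9

Beat 3 of bar 8 is beat (8−1)×4 + 3 = 31 overall.
Running totals: F#m7 ends at 4, Fdim ends at 6, C#7 ends at 8, Dbmaj7 ends at 13, C#add9 ends at 17, F6 ends at 22, F#maj7 ends at 26, Bbsus4 ends at 28, Badd9 ends at 35.
Beat 31 falls within Badd9.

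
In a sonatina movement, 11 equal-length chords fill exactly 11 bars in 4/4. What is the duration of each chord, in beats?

11 bars × 4 beats/bar = 44 beats total.
44 beats ÷ 11 chords = 4 beats per chord.
(That is a whole note.)

4 beats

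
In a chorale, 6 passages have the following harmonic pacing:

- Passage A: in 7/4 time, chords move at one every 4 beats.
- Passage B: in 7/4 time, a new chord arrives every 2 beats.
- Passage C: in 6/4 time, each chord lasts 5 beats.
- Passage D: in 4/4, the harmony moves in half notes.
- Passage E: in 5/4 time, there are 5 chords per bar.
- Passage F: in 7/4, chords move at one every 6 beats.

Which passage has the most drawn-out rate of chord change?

A: 7/4 = 1.75 chords/bar.
B: 7/2 = 3.5 chords/bar.
C: 6/5 = 1.2 chords/bar.
D: 4/2 = 2 chords/bar.
E: 5/1 = 5 chords/bar.
F: 7/6 = 7/6 chords/bar.
Slowest is F at 7/6 chords/bar.

Passage F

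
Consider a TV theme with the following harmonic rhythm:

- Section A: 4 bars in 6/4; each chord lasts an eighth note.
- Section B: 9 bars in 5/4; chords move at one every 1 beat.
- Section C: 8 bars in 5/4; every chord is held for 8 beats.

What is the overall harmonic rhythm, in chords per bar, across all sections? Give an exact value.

A: 4 bars of 6 beats is 24 beats; at 0.5 beats each that's 48 chords.
B: 9 bars of 5 beats is 45 beats; at 1 beat each that's 45 chords.
C: 8 bars of 5 beats is 40 beats; at 8 beats each that's 5 chords.
Overall: 98 chords over 21 bars → 98/21 = 14/3 chords per bar.

14/3 chords per bar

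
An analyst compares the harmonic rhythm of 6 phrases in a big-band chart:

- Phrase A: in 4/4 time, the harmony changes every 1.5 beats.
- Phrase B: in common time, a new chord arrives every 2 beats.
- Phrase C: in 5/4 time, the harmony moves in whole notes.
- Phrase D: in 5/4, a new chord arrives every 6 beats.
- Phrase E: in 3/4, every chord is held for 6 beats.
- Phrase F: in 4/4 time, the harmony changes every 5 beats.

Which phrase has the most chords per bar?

A: 4/1.5 = 8/3 chords/bar.
B: 4/2 = 2 chords/bar.
C: 5/4 = 1.25 chords/bar.
D: 5/6 = 5/6 chords/bar.
E: 3/6 = 0.5 chords/bar.
F: 4/5 = 0.8 chords/bar.
Fastest is A at 8/3 chords/bar.

Phrase A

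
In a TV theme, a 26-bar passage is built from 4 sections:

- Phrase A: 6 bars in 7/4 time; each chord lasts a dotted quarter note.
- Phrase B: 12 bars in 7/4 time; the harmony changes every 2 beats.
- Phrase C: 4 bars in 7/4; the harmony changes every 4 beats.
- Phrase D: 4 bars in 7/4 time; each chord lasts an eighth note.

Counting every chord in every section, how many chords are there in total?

A: 6·7 = 42 beats, 42/1.5 = 28 chords.
B: 12·7 = 84 beats, 84/2 = 42 chords.
C: 4·7 = 28 beats, 28/4 = 7 chords.
D: 4·7 = 28 beats, 28/0.5 = 56 chords.
Total: 28 + 42 + 7 + 56 = 133.

133 chords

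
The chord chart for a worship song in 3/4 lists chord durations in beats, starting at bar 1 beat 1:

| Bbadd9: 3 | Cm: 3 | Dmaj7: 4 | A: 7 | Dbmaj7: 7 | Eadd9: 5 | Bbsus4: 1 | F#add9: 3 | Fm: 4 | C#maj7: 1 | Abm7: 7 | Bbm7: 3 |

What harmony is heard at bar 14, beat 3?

Beat 3 of bar 14 is beat (14−1)×3 + 3 = 42 overall.
Running totals: Bbadd9 ends at 3, Cm ends at 6, Dmaj7 ends at 10, A ends at 17, Dbmaj7 ends at 24, Eadd9 ends at 29, Bbsus4 ends at 30, F#add9 ends at 33, Fm ends at 37, C#maj7 ends at 38, Abm7 ends at 45.
Beat 42 falls within Abm7.

Abm7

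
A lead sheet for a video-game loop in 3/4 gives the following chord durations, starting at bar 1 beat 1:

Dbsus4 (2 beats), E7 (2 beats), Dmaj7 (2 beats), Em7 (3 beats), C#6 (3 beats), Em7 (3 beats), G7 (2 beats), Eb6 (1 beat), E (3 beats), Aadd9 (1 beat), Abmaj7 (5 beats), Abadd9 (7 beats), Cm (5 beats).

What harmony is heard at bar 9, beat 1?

Beat 1 of bar 9 is beat (9−1)×3 + 1 = 25 overall.
Running totals: Dbsus4 ends at 2, E7 ends at 4, Dmaj7 ends at 6, Em7 ends at 9, C#6 ends at 12, Em7 ends at 15, G7 ends at 17, Eb6 ends at 18, E ends at 21, Aadd9 ends at 22, Abmaj7 ends at 27.
Beat 25 falls within Abmaj7.

Abmaj7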